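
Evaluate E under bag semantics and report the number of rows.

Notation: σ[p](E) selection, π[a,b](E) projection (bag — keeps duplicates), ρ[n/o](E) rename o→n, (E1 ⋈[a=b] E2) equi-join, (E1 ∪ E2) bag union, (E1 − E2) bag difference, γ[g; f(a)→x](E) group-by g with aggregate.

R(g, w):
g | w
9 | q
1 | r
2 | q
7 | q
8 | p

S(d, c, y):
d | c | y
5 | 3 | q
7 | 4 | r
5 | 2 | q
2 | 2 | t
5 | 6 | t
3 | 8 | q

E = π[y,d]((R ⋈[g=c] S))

Subexpression sizes:
  R → 5
  S → 6
  (R ⋈[g=c] S) → 3
  π[y,d]((R ⋈[g=c] S)) → 3

|E| = 3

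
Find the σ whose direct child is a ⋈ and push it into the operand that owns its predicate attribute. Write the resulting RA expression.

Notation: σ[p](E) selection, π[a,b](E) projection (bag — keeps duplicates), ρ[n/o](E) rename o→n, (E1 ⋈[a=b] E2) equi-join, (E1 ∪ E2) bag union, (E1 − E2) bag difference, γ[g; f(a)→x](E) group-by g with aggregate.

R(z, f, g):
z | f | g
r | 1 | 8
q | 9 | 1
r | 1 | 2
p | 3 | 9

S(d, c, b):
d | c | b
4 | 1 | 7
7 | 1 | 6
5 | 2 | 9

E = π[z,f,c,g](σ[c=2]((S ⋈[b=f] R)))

σ filters on c, owned by the left side.
E' = π[z,f,c,g]((σ[c=2](S) ⋈[b=f] R))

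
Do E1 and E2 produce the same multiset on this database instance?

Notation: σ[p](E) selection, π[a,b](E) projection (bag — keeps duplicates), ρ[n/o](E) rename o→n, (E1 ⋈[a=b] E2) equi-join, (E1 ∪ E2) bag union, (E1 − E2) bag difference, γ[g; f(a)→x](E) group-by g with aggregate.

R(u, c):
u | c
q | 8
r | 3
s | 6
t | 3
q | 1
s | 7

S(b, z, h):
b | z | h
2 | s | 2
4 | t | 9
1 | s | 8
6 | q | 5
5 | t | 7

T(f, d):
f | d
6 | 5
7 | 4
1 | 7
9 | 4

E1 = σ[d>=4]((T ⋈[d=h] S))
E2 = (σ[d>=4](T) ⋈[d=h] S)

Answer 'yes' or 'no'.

E1 row counts bottom-up:
  T → 4
  S → 5
  (T ⋈[d=h] S) → 2
  σ[d>=4]((T ⋈[d=h] S)) → 2
E2 row counts bottom-up:
  T → 4
  σ[d>=4](T) → 4
  S → 5
  (σ[d>=4](T) ⋈[d=h] S) → 2

E1 and E2 produce the same multiset:
f | d | b | z | h
1 | 7 | 5 | t | 7
6 | 5 | 6 | q | 5

yes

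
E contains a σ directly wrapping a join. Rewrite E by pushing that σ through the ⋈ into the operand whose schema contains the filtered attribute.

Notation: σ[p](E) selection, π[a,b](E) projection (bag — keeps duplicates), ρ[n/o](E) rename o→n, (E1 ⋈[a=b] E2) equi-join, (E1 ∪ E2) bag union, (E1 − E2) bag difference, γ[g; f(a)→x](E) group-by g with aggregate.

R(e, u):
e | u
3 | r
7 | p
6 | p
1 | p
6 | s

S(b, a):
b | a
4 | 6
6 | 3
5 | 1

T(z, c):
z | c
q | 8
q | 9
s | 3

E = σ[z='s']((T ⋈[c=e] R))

σ filters on z, owned by the left side.
E' = (σ[z='s'](T) ⋈[c=e] R)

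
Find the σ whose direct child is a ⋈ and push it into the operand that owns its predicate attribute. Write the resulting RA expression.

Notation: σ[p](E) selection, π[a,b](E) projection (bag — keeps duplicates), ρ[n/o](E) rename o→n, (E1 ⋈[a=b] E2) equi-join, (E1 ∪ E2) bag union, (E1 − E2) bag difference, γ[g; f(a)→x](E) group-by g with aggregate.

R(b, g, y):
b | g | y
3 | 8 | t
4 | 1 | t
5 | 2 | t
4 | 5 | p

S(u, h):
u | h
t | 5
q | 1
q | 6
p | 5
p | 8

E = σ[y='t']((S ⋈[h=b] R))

σ filters on y, owned by the right side.
E' = (S ⋈[h=b] σ[y='t'](R))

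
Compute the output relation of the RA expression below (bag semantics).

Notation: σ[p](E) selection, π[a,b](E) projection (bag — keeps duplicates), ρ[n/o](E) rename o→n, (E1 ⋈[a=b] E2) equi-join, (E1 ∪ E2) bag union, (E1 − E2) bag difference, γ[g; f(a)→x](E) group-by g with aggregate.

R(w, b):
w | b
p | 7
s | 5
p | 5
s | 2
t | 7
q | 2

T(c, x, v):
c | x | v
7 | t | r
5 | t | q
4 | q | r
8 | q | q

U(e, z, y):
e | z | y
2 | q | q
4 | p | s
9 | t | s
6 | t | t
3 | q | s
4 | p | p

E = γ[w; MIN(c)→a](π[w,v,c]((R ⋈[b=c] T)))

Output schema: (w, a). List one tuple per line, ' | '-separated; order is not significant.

Per-node cardinality:
  R → 6
  T → 4
  (R ⋈[b=c] T) → 4
  π[w,v,c]((R ⋈[b=c] T)) → 4
  γ[w; MIN(c)→a](π[w,v,c]((R ⋈[b=c] T))) → 3

== RESULT ==
w | a
p | 5
s | 5
t | 7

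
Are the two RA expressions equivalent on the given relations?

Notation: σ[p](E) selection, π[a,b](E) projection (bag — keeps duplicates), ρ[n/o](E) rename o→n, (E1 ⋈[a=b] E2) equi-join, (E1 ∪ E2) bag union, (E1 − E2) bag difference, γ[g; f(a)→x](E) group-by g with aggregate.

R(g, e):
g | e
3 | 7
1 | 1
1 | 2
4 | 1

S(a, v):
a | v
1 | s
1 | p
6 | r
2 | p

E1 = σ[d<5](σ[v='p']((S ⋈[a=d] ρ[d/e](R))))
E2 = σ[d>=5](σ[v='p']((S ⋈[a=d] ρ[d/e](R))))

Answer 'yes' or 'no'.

E1 subexpression sizes:
  S → 4
  R → 4
  ρ[d/e](R) → 4
  (S ⋈[a=d] ρ[d/e](R)) → 5
  σ[v='p']((S ⋈[a=d] ρ[d/e](R))) → 3
  σ[d<5](σ[v='p']((S ⋈[a=d] ρ[d/e](R)))) → 3
E2 subexpression sizes:
  S → 4
  R → 4
  ρ[d/e](R) → 4
  (S ⋈[a=d] ρ[d/e](R)) → 5
  σ[v='p']((S ⋈[a=d] ρ[d/e](R))) → 3
  σ[d>=5](σ[v='p']((S ⋈[a=d] ρ[d/e](R)))) → 0

E1 result:
a | v | g | d
1 | p | 1 | 1
1 | p | 4 | 1
2 | p | 1 | 2
E2 result:
a | v | g | d
(0 rows)
Witness: (1, 'p', 4, 1) appears 1× in E1 but 0× in E2.

no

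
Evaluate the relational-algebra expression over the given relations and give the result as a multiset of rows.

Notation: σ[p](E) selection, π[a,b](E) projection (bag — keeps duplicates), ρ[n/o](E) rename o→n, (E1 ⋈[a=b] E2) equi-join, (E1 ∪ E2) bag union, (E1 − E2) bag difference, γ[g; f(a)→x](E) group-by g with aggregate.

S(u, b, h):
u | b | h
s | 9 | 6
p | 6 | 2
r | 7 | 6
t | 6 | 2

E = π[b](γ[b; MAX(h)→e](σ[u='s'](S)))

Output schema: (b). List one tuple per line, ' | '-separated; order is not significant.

Per-node cardinality:
  S → 4
  σ[u='s'](S) → 1
  γ[b; MAX(h)→e](σ[u='s'](S)) → 1
  π[b](γ[b; MAX(h)→e](σ[u='s'](S))) → 1

== RESULT ==
b
9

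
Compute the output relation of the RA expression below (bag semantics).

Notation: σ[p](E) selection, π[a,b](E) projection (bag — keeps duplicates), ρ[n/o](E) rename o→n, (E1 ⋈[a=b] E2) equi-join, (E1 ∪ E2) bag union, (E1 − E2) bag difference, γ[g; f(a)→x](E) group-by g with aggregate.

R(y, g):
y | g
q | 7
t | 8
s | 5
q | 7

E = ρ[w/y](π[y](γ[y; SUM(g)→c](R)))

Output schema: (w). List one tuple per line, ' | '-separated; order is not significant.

Subexpression sizes:
  R → 4
  γ[y; SUM(g)→c](R) → 3
  π[y](γ[y; SUM(g)→c](R)) → 3
  ρ[w/y](π[y](γ[y; SUM(g)→c](R))) → 3

== RESULT ==
w
q
s
t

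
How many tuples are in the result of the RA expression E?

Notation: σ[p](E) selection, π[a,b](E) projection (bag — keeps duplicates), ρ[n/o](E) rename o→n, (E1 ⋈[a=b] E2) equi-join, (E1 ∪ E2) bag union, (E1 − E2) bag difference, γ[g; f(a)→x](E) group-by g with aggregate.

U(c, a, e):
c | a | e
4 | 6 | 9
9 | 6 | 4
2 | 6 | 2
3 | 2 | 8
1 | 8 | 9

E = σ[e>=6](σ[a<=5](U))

Subexpression sizes:
  U → 5
  σ[a<=5](U) → 1
  σ[e>=6](σ[a<=5](U)) → 1

|E| = 1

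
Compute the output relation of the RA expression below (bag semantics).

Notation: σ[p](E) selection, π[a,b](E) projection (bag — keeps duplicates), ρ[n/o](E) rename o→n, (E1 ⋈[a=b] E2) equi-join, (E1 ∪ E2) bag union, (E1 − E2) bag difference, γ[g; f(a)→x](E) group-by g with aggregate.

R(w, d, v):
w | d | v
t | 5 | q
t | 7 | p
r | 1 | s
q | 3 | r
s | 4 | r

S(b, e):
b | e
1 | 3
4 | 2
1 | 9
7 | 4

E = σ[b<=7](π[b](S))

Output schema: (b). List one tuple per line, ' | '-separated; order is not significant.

Subexpression sizes:
  S → 4
  π[b](S) → 4
  σ[b<=7](π[b](S)) → 4

== RESULT ==
b
1
1
4
7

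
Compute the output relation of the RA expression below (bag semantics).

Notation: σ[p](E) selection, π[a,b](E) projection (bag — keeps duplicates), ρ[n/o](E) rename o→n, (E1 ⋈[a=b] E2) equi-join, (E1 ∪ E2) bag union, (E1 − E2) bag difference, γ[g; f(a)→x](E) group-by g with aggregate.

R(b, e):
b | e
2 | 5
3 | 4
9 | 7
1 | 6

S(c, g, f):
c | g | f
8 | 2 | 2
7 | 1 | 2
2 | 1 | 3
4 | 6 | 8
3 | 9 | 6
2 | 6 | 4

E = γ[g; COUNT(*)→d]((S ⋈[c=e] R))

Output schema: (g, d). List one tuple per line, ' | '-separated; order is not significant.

Per-node cardinality:
  S → 6
  R → 4
  (S ⋈[c=e] R) → 2
  γ[g; COUNT(*)→d]((S ⋈[c=e] R)) → 2

== RESULT ==
g | d
1 | 1
6 | 1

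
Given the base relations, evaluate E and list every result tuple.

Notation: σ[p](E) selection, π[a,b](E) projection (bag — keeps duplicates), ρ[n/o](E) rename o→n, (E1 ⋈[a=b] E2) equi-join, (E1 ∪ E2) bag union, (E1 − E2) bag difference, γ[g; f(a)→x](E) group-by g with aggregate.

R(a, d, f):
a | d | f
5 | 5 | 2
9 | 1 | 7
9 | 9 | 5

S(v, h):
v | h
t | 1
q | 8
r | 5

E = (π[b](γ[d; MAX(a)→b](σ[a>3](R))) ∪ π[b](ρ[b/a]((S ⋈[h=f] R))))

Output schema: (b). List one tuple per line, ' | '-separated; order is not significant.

Subexpression sizes:
  R → 3
  σ[a>3](R) → 3
  γ[d; MAX(a)→b](σ[a>3](R)) → 3
  π[b](γ[d; MAX(a)→b](σ[a>3](R))) → 3
  S → 3
  R → 3
  (S ⋈[h=f] R) → 1
  ρ[b/a]((S ⋈[h=f] R)) → 1
  π[b](ρ[b/a]((S ⋈[h=f] R))) → 1
  (π[b](γ[d; MAX(a)→b](σ[a>3](R))) ∪ π[b](ρ[b/a]((S ⋈[h=f] R)))) → 4

== RESULT ==
b
5
9
9
9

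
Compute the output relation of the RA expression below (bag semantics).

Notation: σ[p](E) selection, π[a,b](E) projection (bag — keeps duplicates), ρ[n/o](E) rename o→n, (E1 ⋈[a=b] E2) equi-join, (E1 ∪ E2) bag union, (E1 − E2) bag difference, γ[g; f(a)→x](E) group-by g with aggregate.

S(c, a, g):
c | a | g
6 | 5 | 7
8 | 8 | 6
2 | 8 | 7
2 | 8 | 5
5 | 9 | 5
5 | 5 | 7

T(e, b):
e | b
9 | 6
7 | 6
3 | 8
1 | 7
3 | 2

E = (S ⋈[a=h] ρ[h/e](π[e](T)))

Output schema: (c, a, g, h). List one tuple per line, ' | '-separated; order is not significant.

Subexpression sizes:
  S → 6
  T → 5
  π[e](T) → 5
  ρ[h/e](π[e](T)) → 5
  (S ⋈[a=h] ρ[h/e](π[e](T))) → 1

== RESULT ==
c | a | g | h
5 | 9 | 5 | 9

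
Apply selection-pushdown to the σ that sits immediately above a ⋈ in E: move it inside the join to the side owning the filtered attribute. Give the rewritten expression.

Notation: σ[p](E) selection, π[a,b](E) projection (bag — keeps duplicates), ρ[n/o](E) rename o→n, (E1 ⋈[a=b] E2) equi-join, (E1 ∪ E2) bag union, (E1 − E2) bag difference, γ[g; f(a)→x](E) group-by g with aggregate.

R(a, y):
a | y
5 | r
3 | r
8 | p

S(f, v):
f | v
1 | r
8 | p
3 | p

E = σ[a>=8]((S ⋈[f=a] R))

σ filters on a, owned by the right side.
E' = (S ⋈[f=a] σ[a>=8](R))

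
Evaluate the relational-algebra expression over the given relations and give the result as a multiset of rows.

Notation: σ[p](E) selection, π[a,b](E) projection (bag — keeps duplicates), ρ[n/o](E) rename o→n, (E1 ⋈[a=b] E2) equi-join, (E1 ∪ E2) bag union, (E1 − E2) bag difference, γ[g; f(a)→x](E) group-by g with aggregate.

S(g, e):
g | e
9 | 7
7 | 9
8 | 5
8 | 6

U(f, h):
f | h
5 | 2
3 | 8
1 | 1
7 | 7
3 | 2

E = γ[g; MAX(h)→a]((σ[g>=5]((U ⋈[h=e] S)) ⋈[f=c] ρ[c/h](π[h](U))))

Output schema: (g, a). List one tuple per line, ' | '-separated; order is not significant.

Subexpression sizes:
  U → 5
  S → 4
  (U ⋈[h=e] S) → 1
  σ[g>=5]((U ⋈[h=e] S)) → 1
  U → 5
  π[h](U) → 5
  ρ[c/h](π[h](U)) → 5
  (σ[g>=5]((U ⋈[h=e] S)) ⋈[f=c] ρ[c/h](π[h](U))) → 1
  γ[g; MAX(h)→a]((σ[g>=5]((U ⋈[h=e] S)) ⋈[f=c] ρ[c/h](π[h](U)))) → 1

== RESULT ==
g | a
9 | 7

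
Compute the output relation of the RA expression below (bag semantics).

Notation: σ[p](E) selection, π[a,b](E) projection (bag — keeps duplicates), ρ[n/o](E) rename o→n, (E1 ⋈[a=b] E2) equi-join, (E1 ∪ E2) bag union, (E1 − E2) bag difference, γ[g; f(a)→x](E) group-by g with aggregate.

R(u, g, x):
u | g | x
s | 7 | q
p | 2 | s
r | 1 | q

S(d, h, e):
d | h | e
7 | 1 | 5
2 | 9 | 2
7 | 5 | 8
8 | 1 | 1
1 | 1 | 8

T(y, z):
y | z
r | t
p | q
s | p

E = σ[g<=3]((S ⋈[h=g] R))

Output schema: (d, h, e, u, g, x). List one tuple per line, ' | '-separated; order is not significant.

Per-node cardinality:
  S → 5
  R → 3
  (S ⋈[h=g] R) → 3
  σ[g<=3]((S ⋈[h=g] R)) → 3

== RESULT ==
d | h | e | u | g | x
1 | 1 | 8 | r | 1 | q
7 | 1 | 5 | r | 1 | q
8 | 1 | 1 | r | 1 | q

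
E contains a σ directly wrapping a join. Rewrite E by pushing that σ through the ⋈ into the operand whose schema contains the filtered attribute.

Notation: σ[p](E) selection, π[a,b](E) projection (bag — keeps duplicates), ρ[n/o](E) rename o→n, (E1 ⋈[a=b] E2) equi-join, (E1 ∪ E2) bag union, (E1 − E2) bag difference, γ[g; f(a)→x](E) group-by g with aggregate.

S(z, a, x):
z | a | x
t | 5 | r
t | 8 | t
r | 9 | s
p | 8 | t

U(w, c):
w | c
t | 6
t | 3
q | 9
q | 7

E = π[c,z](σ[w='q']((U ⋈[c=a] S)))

σ filters on w, owned by the left side.
E' = π[c,z]((σ[w='q'](U) ⋈[c=a] S))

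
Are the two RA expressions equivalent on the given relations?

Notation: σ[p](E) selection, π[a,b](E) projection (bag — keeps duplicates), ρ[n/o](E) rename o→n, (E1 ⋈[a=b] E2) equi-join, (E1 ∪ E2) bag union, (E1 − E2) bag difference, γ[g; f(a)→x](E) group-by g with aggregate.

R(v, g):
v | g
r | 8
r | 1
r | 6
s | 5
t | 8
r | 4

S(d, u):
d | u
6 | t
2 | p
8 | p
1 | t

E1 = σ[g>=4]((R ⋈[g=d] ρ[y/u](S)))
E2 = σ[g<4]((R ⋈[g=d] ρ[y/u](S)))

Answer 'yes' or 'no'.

E1 subexpression sizes:
  R → 6
  S → 4
  ρ[y/u](S) → 4
  (R ⋈[g=d] ρ[y/u](S)) → 4
  σ[g>=4]((R ⋈[g=d] ρ[y/u](S))) → 3
E2 subexpression sizes:
  R → 6
  S → 4
  ρ[y/u](S) → 4
  (R ⋈[g=d] ρ[y/u](S)) → 4
  σ[g<4]((R ⋈[g=d] ρ[y/u](S))) → 1

E1 result:
v | g | d | y
r | 6 | 6 | t
r | 8 | 8 | p
t | 8 | 8 | p
E2 result:
v | g | d | y
r | 1 | 1 | t
Witness: ('r', 1, 1, 't') appears 0× in E1 but 1× in E2.

no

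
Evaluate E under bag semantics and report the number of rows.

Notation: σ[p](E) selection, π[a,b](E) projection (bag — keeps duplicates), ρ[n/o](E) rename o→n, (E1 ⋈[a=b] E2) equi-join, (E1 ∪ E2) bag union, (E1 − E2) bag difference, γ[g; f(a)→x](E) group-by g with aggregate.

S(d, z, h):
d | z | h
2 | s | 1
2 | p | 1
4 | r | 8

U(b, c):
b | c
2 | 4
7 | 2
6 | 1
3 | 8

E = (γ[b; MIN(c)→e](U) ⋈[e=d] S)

Per-node cardinality:
  U → 4
  γ[b; MIN(c)→e](U) → 4
  S → 3
  (γ[b; MIN(c)→e](U) ⋈[e=d] S) → 3

|E| = 3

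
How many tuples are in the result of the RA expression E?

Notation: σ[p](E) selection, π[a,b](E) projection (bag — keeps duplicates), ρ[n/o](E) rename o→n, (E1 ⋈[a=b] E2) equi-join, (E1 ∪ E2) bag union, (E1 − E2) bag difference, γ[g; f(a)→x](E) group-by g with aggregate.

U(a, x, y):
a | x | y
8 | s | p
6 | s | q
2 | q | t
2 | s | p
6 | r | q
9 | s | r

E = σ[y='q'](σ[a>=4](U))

Per-node cardinality:
  U → 6
  σ[a>=4](U) → 4
  σ[y='q'](σ[a>=4](U)) → 2

|E| = 2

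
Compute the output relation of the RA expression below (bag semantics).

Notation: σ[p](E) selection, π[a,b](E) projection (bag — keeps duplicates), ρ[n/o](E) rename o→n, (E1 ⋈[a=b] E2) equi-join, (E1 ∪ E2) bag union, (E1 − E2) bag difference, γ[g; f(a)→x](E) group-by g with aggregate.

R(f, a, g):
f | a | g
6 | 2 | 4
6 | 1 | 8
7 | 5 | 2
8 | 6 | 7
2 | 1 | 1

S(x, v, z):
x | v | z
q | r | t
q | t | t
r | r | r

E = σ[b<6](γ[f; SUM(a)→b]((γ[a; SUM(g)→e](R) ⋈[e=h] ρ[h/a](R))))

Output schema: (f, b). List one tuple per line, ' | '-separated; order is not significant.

Per-node cardinality:
  R → 5
  γ[a; SUM(g)→e](R) → 4
  R → 5
  ρ[h/a](R) → 5
  (γ[a; SUM(g)→e](R) ⋈[e=h] ρ[h/a](R)) → 1
  γ[f; SUM(a)→b]((γ[a; SUM(g)→e](R) ⋈[e=h] ρ[h/a](R))) → 1
  σ[b<6](γ[f; SUM(a)→b]((γ[a; SUM(g)→e](R) ⋈[e=h] ρ[h/a](R)))) → 1

== RESULT ==
f | b
6 | 5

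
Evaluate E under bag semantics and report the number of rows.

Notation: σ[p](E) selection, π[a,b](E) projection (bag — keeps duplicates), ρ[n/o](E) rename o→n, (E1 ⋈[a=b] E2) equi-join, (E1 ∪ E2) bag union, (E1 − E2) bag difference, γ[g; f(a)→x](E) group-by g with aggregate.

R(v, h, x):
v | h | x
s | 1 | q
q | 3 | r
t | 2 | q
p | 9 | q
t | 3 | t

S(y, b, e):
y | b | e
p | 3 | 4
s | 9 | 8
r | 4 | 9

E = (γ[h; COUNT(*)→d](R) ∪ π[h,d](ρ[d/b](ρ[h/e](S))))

Row counts bottom-up:
  R → 5
  γ[h; COUNT(*)→d](R) → 4
  S → 3
  ρ[h/e](S) → 3
  ρ[d/b](ρ[h/e](S)) → 3
  π[h,d](ρ[d/b](ρ[h/e](S))) → 3
  (γ[h; COUNT(*)→d](R) ∪ π[h,d](ρ[d/b](ρ[h/e](S)))) → 7

|E| = 7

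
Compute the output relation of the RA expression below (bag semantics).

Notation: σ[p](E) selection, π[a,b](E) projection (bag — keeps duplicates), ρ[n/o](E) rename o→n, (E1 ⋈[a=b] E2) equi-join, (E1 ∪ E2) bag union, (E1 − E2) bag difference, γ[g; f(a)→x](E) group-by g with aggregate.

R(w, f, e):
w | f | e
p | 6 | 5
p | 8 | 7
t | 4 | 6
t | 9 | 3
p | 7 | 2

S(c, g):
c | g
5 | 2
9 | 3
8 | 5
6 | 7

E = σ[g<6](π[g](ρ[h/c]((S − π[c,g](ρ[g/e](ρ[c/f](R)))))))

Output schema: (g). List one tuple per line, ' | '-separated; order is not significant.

Row counts bottom-up:
  S → 4
  R → 5
  ρ[c/f](R) → 5
  ρ[g/e](ρ[c/f](R)) → 5
  π[c,g](ρ[g/e](ρ[c/f](R))) → 5
  (S − π[c,g](ρ[g/e](ρ[c/f](R)))) → 3
  ρ[h/c]((S − π[c,g](ρ[g/e](ρ[c/f](R))))) → 3
  π[g](ρ[h/c]((S − π[c,g](ρ[g/e](ρ[c/f](R)))))) → 3
  σ[g<6](π[g](ρ[h/c]((S − π[c,g](ρ[g/e](ρ[c/f](R))))))) → 2

== RESULT ==
g
2
5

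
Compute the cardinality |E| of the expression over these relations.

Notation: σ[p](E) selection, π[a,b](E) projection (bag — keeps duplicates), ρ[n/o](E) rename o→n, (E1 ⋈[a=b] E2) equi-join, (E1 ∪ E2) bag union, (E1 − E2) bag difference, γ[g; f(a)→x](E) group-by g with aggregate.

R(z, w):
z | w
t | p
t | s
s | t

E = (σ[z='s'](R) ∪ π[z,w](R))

Row counts bottom-up:
  R → 3
  σ[z='s'](R) → 1
  R → 3
  π[z,w](R) → 3
  (σ[z='s'](R) ∪ π[z,w](R)) → 4

|E| = 4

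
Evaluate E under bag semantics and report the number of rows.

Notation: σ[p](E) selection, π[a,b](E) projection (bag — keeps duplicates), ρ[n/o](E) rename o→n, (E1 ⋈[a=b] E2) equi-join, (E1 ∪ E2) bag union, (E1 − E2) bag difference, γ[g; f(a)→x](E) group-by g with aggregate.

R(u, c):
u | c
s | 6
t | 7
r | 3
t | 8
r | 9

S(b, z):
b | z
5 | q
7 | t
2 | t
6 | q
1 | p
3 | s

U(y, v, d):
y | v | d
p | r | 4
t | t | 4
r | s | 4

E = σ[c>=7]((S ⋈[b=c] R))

Row counts bottom-up:
  S → 6
  R → 5
  (S ⋈[b=c] R) → 3
  σ[c>=7]((S ⋈[b=c] R)) → 1

|E| = 1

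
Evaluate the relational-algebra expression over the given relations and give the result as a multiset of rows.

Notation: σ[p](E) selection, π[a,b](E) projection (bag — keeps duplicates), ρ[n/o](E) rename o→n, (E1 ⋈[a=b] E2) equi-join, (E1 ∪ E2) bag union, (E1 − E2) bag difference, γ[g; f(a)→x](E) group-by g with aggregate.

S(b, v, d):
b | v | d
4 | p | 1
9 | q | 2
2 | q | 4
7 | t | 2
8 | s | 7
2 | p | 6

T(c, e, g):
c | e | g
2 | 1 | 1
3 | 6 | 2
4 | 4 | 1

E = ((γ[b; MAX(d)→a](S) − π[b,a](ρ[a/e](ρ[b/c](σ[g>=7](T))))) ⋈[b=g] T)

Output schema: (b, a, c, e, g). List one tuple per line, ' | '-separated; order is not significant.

Stepwise |·|:
  S → 6
  γ[b; MAX(d)→a](S) → 5
  T → 3
  σ[g>=7](T) → 0
  ρ[b/c](σ[g>=7](T)) → 0
  ρ[a/e](ρ[b/c](σ[g>=7](T))) → 0
  π[b,a](ρ[a/e](ρ[b/c](σ[g>=7](T)))) → 0
  (γ[b; MAX(d)→a](S) − π[b,a](ρ[a/e](ρ[b/c](σ[g>=7](T))))) → 5
  T → 3
  ((γ[b; MAX(d)→a](S) − π[b,a](ρ[a/e](ρ[b/c](σ[g>=7](T))))) ⋈[b=g] T) → 1

== RESULT ==
b | a | c | e | g
2 | 6 | 3 | 6 | 2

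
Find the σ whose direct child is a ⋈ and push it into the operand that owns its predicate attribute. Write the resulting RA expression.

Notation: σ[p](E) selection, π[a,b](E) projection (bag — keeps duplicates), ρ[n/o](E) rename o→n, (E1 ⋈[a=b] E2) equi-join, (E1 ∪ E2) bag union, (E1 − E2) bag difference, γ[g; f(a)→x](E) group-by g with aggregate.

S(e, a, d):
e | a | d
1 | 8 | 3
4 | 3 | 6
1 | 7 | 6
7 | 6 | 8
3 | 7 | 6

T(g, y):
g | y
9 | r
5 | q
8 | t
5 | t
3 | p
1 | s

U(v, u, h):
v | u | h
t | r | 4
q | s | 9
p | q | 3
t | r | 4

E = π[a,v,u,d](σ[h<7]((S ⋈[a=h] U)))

σ filters on h, owned by the right side.
E' = π[a,v,u,d]((S ⋈[a=h] σ[h<7](U)))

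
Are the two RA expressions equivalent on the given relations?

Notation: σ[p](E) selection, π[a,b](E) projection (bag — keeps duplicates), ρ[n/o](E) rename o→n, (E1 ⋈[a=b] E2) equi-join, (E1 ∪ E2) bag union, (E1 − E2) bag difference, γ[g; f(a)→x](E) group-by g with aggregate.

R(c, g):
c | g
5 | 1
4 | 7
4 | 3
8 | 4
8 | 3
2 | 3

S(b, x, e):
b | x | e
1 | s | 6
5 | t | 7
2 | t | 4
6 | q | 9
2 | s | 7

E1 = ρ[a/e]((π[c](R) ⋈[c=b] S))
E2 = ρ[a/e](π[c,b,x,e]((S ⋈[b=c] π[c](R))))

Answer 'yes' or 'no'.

E1 per-node cardinality:
  R → 6
  π[c](R) → 6
  S → 5
  (π[c](R) ⋈[c=b] S) → 3
  ρ[a/e]((π[c](R) ⋈[c=b] S)) → 3
E2 per-node cardinality:
  S → 5
  R → 6
  π[c](R) → 6
  (S ⋈[b=c] π[c](R)) → 3
  π[c,b,x,e]((S ⋈[b=c] π[c](R))) → 3
  ρ[a/e](π[c,b,x,e]((S ⋈[b=c] π[c](R)))) → 3

E1 and E2 produce the same multiset:
c | b | x | a
2 | 2 | s | 7
2 | 2 | t | 4
5 | 5 | t | 7

yes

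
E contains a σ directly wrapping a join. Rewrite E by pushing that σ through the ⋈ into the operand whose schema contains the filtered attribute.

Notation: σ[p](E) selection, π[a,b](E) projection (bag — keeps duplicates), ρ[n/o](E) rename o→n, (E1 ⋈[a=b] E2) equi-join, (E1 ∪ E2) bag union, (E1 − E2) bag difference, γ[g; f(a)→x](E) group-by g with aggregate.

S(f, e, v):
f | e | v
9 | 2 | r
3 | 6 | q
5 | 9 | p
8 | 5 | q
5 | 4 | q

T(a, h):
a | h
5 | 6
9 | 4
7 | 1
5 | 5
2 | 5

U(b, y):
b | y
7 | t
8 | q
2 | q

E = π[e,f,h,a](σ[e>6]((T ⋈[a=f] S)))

σ filters on e, owned by the right side.
E' = π[e,f,h,a]((T ⋈[a=f] σ[e>6](S)))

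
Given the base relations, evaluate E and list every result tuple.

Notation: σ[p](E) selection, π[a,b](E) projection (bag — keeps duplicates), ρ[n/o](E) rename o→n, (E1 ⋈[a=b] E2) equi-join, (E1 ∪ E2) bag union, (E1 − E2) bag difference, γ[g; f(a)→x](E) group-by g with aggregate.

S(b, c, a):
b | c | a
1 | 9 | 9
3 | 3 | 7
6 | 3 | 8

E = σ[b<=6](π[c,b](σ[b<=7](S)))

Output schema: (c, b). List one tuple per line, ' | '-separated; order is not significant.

Stepwise |·|:
  S → 3
  σ[b<=7](S) → 3
  π[c,b](σ[b<=7](S)) → 3
  σ[b<=6](π[c,b](σ[b<=7](S))) → 3

== RESULT ==
c | b
3 | 3
3 | 6
9 | 1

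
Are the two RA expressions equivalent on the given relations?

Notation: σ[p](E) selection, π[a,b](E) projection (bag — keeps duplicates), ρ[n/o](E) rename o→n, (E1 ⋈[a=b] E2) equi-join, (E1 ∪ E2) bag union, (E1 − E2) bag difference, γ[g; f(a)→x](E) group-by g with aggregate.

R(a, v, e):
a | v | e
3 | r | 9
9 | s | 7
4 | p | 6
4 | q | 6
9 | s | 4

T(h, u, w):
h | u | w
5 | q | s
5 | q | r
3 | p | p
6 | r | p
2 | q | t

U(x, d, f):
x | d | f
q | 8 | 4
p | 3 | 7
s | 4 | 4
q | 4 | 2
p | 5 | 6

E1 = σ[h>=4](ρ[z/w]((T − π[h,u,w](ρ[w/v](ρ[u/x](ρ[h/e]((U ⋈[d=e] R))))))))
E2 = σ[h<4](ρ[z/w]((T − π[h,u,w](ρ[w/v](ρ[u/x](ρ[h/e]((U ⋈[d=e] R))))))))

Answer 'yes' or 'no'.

E1 per-node cardinality:
  T → 5
  U → 5
  R → 5
  (U ⋈[d=e] R) → 2
  ρ[h/e]((U ⋈[d=e] R)) → 2
  ρ[u/x](ρ[h/e]((U ⋈[d=e] R))) → 2
  ρ[w/v](ρ[u/x](ρ[h/e]((U ⋈[d=e] R)))) → 2
  π[h,u,w](ρ[w/v](ρ[u/x](ρ[h/e]((U ⋈[d=e] R))))) → 2
  (T − π[h,u,w](ρ[w/v](ρ[u/x](ρ[h/e]((U ⋈[d=e] R)))))) → 5
  ρ[z/w]((T − π[h,u,w](ρ[w/v](ρ[u/x](ρ[h/e]((U ⋈[d=e] R))))))) → 5
  σ[h>=4](ρ[z/w]((T − π[h,u,w](ρ[w/v](ρ[u/x](ρ[h/e]((U ⋈[d=e] R)))))))) → 3
E2 per-node cardinality:
  T → 5
  U → 5
  R → 5
  (U ⋈[d=e] R) → 2
  ρ[h/e]((U ⋈[d=e] R)) → 2
  ρ[u/x](ρ[h/e]((U ⋈[d=e] R))) → 2
  ρ[w/v](ρ[u/x](ρ[h/e]((U ⋈[d=e] R)))) → 2
  π[h,u,w](ρ[w/v](ρ[u/x](ρ[h/e]((U ⋈[d=e] R))))) → 2
  (T − π[h,u,w](ρ[w/v](ρ[u/x](ρ[h/e]((U ⋈[d=e] R)))))) → 5
  ρ[z/w]((T − π[h,u,w](ρ[w/v](ρ[u/x](ρ[h/e]((U ⋈[d=e] R))))))) → 5
  σ[h<4](ρ[z/w]((T − π[h,u,w](ρ[w/v](ρ[u/x](ρ[h/e]((U ⋈[d=e] R)))))))) → 2

E1 result:
h | u | z
5 | q | r
5 | q | s
6 | r | p
E2 result:
h | u | z
2 | q | t
3 | p | p
Witness: (6, 'r', 'p') appears 1× in E1 but 0× in E2.

no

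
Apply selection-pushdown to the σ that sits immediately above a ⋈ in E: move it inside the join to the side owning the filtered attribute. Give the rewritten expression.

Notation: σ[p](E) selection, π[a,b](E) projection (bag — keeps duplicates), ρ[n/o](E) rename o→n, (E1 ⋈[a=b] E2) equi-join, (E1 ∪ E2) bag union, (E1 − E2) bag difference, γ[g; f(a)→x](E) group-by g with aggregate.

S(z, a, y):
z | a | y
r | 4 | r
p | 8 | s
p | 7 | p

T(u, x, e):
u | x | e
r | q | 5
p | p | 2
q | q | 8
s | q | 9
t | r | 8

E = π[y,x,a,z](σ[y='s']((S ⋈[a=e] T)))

σ filters on y, owned by the left side.
E' = π[y,x,a,z]((σ[y='s'](S) ⋈[a=e] T))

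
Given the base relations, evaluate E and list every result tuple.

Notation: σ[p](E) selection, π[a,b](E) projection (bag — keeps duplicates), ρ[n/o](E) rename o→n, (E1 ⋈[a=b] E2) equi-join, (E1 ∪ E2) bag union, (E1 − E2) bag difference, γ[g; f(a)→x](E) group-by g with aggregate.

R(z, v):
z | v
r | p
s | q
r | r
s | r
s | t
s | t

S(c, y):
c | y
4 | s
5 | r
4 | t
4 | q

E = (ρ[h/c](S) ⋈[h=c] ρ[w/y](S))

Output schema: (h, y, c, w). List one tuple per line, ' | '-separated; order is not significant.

Per-node cardinality:
  S → 4
  ρ[h/c](S) → 4
  S → 4
  ρ[w/y](S) → 4
  (ρ[h/c](S) ⋈[h=c] ρ[w/y](S)) → 10

== RESULT ==
h | y | c | w
4 | q | 4 | q
4 | q | 4 | s
4 | q | 4 | t
4 | s | 4 | q
4 | s | 4 | s
4 | s | 4 | t
4 | t | 4 | q
4 | t | 4 | s
4 | t | 4 | t
5 | r | 5 | r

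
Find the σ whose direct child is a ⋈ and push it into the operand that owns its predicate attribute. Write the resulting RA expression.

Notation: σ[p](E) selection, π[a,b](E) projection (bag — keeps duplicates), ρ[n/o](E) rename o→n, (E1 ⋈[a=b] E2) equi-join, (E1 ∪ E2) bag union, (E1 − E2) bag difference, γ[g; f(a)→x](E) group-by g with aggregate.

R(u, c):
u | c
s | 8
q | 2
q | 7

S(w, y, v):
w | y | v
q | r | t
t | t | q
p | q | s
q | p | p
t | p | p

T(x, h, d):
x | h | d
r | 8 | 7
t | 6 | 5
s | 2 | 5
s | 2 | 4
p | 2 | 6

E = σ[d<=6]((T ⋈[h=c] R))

σ filters on d, owned by the left side.
E' = (σ[d<=6](T) ⋈[h=c] R)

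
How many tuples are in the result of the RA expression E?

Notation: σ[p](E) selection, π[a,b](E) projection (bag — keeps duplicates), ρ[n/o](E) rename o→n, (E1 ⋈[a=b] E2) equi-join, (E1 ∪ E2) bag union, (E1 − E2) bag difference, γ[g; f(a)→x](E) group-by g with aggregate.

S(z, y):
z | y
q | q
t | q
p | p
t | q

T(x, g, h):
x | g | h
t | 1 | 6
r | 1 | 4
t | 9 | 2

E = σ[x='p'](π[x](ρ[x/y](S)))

Row counts bottom-up:
  S → 4
  ρ[x/y](S) → 4
  π[x](ρ[x/y](S)) → 4
  σ[x='p'](π[x](ρ[x/y](S))) → 1

|E| = 1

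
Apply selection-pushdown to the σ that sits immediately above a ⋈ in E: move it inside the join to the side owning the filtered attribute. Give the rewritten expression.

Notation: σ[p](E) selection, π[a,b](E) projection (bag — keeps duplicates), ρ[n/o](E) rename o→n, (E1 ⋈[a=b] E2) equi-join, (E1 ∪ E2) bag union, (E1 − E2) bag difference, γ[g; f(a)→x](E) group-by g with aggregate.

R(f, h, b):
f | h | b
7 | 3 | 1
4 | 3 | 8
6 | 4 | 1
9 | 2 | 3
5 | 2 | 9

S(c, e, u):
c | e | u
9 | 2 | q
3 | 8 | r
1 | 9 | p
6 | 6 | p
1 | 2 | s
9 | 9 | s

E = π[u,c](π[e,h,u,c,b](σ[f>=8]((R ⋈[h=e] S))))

σ filters on f, owned by the left side.
E' = π[u,c](π[e,h,u,c,b]((σ[f>=8](R) ⋈[h=e] S)))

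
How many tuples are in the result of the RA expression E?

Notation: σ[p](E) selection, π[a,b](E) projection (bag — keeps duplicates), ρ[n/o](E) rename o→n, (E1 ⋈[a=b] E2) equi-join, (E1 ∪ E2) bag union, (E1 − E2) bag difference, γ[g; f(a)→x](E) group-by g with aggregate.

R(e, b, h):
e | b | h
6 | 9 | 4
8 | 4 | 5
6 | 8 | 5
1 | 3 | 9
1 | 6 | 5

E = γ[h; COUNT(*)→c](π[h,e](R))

Row counts bottom-up:
  R → 5
  π[h,e](R) → 5
  γ[h; COUNT(*)→c](π[h,e](R)) → 3

|E| = 3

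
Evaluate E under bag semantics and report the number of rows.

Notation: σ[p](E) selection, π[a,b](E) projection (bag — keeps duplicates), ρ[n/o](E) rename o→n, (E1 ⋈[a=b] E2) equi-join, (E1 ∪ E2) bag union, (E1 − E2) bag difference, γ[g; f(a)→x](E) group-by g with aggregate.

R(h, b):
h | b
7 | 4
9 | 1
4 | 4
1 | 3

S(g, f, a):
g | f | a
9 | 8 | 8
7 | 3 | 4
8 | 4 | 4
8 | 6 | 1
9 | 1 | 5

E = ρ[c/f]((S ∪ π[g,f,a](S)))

Stepwise |·|:
  S → 5
  S → 5
  π[g,f,a](S) → 5
  (S ∪ π[g,f,a](S)) → 10
  ρ[c/f]((S ∪ π[g,f,a](S))) → 10

|E| = 10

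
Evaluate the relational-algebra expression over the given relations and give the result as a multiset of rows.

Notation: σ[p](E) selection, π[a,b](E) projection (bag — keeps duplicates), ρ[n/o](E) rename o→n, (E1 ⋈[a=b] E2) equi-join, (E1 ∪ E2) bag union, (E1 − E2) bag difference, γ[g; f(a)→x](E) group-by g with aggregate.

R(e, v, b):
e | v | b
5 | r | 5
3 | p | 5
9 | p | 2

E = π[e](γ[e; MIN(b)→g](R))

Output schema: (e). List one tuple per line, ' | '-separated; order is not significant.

Subexpression sizes:
  R → 3
  γ[e; MIN(b)→g](R) → 3
  π[e](γ[e; MIN(b)→g](R)) → 3

== RESULT ==
e
3
5
9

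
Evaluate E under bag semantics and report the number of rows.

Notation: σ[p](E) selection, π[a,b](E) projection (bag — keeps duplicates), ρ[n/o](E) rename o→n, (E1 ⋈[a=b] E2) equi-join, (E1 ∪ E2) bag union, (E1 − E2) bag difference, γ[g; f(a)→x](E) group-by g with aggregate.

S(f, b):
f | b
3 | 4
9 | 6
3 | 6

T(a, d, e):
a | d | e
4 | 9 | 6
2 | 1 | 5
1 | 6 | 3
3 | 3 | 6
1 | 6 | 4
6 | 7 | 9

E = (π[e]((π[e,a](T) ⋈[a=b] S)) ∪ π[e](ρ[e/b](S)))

Row counts bottom-up:
  T → 6
  π[e,a](T) → 6
  S → 3
  (π[e,a](T) ⋈[a=b] S) → 3
  π[e]((π[e,a](T) ⋈[a=b] S)) → 3
  S → 3
  ρ[e/b](S) → 3
  π[e](ρ[e/b](S)) → 3
  (π[e]((π[e,a](T) ⋈[a=b] S)) ∪ π[e](ρ[e/b](S))) → 6

|E| = 6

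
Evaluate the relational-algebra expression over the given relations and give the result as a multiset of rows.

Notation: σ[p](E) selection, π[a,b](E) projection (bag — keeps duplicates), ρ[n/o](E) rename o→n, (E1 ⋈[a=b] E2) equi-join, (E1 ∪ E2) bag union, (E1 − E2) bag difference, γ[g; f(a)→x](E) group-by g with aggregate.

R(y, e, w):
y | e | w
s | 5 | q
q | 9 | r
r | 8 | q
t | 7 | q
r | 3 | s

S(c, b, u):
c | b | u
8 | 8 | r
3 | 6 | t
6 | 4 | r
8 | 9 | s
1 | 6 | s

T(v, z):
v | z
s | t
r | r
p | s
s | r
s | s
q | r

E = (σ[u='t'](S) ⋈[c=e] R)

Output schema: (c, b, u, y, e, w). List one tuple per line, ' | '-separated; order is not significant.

Row counts bottom-up:
  S → 5
  σ[u='t'](S) → 1
  R → 5
  (σ[u='t'](S) ⋈[c=e] R) → 1

== RESULT ==
c | b | u | y | e | w
3 | 6 | t | r | 3 | s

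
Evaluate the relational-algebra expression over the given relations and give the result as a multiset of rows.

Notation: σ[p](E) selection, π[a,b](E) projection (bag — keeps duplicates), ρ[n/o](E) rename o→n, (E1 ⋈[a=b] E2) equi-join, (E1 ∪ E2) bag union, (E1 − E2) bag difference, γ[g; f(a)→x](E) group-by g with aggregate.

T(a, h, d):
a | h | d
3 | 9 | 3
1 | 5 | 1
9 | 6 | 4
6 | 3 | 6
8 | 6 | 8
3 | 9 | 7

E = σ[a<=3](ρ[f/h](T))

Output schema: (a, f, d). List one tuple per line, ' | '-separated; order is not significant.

Per-node cardinality:
  T → 6
  ρ[f/h](T) → 6
  σ[a<=3](ρ[f/h](T)) → 3

== RESULT ==
a | f | d
1 | 5 | 1
3 | 9 | 3
3 | 9 | 7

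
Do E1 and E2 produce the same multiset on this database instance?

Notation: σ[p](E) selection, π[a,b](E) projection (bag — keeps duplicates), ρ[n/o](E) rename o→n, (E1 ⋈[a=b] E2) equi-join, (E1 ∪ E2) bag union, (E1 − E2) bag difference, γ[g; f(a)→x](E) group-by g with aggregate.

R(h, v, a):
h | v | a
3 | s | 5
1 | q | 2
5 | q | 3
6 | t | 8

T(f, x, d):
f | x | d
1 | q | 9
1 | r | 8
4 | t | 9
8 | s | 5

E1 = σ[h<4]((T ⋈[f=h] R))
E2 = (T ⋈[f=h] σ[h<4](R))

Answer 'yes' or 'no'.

E1 per-node cardinality:
  T → 4
  R → 4
  (T ⋈[f=h] R) → 2
  σ[h<4]((T ⋈[f=h] R)) → 2
E2 per-node cardinality:
  T → 4
  R → 4
  σ[h<4](R) → 2
  (T ⋈[f=h] σ[h<4](R)) → 2

E1 and E2 produce the same multiset:
f | x | d | h | v | a
1 | q | 9 | 1 | q | 2
1 | r | 8 | 1 | q | 2

yes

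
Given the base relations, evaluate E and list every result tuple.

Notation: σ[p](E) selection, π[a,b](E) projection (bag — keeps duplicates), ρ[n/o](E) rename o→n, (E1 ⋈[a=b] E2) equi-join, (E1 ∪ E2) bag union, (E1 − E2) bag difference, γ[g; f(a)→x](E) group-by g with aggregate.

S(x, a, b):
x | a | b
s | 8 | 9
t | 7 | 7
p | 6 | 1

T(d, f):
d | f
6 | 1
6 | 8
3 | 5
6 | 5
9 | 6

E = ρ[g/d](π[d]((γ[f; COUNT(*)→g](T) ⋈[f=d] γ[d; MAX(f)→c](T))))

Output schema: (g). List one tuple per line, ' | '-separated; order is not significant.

Subexpression sizes:
  T → 5
  γ[f; COUNT(*)→g](T) → 4
  T → 5
  γ[d; MAX(f)→c](T) → 3
  (γ[f; COUNT(*)→g](T) ⋈[f=d] γ[d; MAX(f)→c](T)) → 1
  π[d]((γ[f; COUNT(*)→g](T) ⋈[f=d] γ[d; MAX(f)→c](T))) → 1
  ρ[g/d](π[d]((γ[f; COUNT(*)→g](T) ⋈[f=d] γ[d; MAX(f)→c](T)))) → 1

== RESULT ==
g
6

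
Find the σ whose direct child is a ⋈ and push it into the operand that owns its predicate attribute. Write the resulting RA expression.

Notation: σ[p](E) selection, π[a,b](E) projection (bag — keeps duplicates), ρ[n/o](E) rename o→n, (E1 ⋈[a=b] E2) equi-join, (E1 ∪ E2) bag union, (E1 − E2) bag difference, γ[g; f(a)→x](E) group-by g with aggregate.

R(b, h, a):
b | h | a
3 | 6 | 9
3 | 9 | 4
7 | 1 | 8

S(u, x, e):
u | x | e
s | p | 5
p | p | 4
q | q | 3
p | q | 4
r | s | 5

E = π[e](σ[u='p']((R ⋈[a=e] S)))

σ filters on u, owned by the right side.
E' = π[e]((R ⋈[a=e] σ[u='p'](S)))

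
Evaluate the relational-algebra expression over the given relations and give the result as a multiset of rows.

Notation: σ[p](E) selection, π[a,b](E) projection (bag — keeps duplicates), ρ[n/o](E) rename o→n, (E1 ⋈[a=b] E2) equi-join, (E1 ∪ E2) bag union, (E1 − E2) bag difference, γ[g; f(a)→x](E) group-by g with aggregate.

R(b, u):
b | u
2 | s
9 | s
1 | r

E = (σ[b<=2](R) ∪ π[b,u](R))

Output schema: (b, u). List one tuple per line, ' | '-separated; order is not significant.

Per-node cardinality:
  R → 3
  σ[b<=2](R) → 2
  R → 3
  π[b,u](R) → 3
  (σ[b<=2](R) ∪ π[b,u](R)) → 5

== RESULT ==
b | u
1 | r
1 | r
2 | s
2 | s
9 | s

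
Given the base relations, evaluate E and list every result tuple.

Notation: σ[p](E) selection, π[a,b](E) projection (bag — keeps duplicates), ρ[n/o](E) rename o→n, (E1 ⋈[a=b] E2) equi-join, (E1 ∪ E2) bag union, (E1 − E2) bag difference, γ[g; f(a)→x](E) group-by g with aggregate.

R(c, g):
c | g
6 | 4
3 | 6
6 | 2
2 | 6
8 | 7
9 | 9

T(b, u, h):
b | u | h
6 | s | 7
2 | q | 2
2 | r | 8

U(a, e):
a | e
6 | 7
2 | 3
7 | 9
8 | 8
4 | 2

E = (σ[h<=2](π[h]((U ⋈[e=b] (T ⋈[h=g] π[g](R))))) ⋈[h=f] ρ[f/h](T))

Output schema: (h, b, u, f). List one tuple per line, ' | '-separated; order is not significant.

Per-node cardinality:
  U → 5
  T → 3
  R → 6
  π[g](R) → 6
  (T ⋈[h=g] π[g](R)) → 2
  (U ⋈[e=b] (T ⋈[h=g] π[g](R))) → 1
  π[h]((U ⋈[e=b] (T ⋈[h=g] π[g](R)))) → 1
  σ[h<=2](π[h]((U ⋈[e=b] (T ⋈[h=g] π[g](R))))) → 1
  T → 3
  ρ[f/h](T) → 3
  (σ[h<=2](π[h]((U ⋈[e=b] (T ⋈[h=g] π[g](R))))) ⋈[h=f] ρ[f/h](T)) → 1

== RESULT ==
h | b | u | f
2 | 2 | q | 2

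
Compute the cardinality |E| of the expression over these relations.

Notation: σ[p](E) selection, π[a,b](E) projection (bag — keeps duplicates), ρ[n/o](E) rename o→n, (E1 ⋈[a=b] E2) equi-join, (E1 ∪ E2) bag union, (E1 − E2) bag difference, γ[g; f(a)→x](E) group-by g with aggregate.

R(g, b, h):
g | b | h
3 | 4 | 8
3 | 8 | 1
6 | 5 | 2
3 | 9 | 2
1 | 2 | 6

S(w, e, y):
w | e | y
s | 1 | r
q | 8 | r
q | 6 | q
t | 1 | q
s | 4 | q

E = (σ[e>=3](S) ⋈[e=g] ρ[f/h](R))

Row counts bottom-up:
  S → 5
  σ[e>=3](S) → 3
  R → 5
  ρ[f/h](R) → 5
  (σ[e>=3](S) ⋈[e=g] ρ[f/h](R)) → 1

|E| = 1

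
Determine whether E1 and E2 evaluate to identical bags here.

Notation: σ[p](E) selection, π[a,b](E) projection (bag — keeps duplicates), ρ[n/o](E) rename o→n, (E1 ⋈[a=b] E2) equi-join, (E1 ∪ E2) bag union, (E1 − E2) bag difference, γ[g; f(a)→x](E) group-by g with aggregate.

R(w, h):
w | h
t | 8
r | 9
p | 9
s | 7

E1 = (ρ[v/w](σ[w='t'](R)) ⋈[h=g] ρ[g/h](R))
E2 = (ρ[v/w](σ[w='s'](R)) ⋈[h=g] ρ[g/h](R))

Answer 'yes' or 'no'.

E1 subexpression sizes:
  R → 4
  σ[w='t'](R) → 1
  ρ[v/w](σ[w='t'](R)) → 1
  R → 4
  ρ[g/h](R) → 4
  (ρ[v/w](σ[w='t'](R)) ⋈[h=g] ρ[g/h](R)) → 1
E2 subexpression sizes:
  R → 4
  σ[w='s'](R) → 1
  ρ[v/w](σ[w='s'](R)) → 1
  R → 4
  ρ[g/h](R) → 4
  (ρ[v/w](σ[w='s'](R)) ⋈[h=g] ρ[g/h](R)) → 1

E1 result:
v | h | w | g
t | 8 | t | 8
E2 result:
v | h | w | g
s | 7 | s | 7
Witness: ('s', 7, 's', 7) appears 0× in E1 but 1× in E2.

no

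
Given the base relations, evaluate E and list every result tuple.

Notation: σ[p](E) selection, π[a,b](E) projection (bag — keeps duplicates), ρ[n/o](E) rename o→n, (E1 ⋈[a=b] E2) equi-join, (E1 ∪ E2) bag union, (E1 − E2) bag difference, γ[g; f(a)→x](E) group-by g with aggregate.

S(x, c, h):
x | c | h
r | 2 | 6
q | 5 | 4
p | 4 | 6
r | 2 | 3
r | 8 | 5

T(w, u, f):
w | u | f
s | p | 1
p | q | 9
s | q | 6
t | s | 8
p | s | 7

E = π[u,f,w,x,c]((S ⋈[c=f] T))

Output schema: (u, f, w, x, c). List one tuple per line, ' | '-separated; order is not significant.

Subexpression sizes:
  S → 5
  T → 5
  (S ⋈[c=f] T) → 1
  π[u,f,w,x,c]((S ⋈[c=f] T)) → 1

== RESULT ==
u | f | w | x | c
s | 8 | t | r | 8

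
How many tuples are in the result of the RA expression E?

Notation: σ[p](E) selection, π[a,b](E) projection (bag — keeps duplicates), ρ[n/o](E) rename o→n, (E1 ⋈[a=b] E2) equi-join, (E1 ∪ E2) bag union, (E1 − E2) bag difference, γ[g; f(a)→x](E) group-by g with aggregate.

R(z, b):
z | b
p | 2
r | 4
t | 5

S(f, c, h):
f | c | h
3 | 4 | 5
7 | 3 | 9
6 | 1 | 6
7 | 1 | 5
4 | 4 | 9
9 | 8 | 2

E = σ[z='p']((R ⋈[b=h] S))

Stepwise |·|:
  R → 3
  S → 6
  (R ⋈[b=h] S) → 3
  σ[z='p']((R ⋈[b=h] S)) → 1

|E| = 1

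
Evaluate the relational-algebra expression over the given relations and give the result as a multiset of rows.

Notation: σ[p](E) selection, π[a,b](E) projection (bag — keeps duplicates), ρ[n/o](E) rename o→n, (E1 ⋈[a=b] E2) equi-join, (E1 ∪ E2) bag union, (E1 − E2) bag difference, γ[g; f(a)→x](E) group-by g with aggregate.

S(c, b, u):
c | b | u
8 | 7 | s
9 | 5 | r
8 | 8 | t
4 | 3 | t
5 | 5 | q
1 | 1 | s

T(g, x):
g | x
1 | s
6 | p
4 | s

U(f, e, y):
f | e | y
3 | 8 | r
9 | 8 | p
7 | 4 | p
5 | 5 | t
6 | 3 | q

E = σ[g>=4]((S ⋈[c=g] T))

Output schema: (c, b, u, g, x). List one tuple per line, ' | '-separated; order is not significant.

Stepwise |·|:
  S → 6
  T → 3
  (S ⋈[c=g] T) → 2
  σ[g>=4]((S ⋈[c=g] T)) → 1

== RESULT ==
c | b | u | g | x
4 | 3 | t | 4 | s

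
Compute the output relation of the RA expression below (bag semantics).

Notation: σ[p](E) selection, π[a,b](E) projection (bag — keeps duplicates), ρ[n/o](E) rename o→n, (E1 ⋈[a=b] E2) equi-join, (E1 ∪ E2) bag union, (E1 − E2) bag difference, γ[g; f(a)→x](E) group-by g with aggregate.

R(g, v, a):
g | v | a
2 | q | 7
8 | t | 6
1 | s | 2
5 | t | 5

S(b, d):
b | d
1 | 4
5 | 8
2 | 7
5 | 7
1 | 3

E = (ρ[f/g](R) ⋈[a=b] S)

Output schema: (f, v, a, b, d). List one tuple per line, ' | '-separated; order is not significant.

Per-node cardinality:
  R → 4
  ρ[f/g](R) → 4
  S → 5
  (ρ[f/g](R) ⋈[a=b] S) → 3

== RESULT ==
f | v | a | b | d
1 | s | 2 | 2 | 7
5 | t | 5 | 5 | 7
5 | t | 5 | 5 | 8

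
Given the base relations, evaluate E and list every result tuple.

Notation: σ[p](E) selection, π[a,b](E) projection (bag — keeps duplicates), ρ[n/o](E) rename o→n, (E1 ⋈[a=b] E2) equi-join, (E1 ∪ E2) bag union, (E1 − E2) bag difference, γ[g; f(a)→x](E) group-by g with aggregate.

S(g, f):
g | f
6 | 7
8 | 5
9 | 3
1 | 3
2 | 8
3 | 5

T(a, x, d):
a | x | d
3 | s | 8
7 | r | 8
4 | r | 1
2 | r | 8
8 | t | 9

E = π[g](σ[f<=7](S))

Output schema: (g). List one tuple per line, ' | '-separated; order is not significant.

Stepwise |·|:
  S → 6
  σ[f<=7](S) → 5
  π[g](σ[f<=7](S)) → 5

== RESULT ==
g
1
3
6
8
9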